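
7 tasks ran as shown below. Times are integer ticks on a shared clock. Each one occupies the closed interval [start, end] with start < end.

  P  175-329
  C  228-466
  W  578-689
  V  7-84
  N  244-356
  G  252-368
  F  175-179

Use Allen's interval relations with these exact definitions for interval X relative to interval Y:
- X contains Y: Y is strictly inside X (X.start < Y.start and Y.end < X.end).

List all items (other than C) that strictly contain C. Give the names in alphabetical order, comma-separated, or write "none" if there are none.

none

Target C = [228, 466].
F [175, 179] → before → no.
G [252, 368] → during → no.
N [244, 356] → during → no.
P [175, 329] → overlaps → no.
V [7, 84] → before → no.
W [578, 689] → after → no.
Result: none.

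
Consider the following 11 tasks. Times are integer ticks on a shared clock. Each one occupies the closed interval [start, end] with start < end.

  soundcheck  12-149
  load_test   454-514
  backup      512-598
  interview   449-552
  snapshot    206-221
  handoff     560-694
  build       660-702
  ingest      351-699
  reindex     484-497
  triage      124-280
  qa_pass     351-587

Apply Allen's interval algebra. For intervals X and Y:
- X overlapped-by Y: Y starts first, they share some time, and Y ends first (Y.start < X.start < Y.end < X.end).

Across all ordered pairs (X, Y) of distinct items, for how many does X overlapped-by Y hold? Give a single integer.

8

Checking all 110 ordered pairs for relation 'overlapped-by'; matching pairs in alphabetical order:
(backup, interview): backup overlapped-by interview ✓
(backup, load_test): backup overlapped-by load_test ✓
(backup, qa_pass): backup overlapped-by qa_pass ✓
(build, handoff): build overlapped-by handoff ✓
(build, ingest): build overlapped-by ingest ✓
(handoff, backup): handoff overlapped-by backup ✓
(handoff, qa_pass): handoff overlapped-by qa_pass ✓
(triage, soundcheck): triage overlapped-by soundcheck ✓
Count: 8.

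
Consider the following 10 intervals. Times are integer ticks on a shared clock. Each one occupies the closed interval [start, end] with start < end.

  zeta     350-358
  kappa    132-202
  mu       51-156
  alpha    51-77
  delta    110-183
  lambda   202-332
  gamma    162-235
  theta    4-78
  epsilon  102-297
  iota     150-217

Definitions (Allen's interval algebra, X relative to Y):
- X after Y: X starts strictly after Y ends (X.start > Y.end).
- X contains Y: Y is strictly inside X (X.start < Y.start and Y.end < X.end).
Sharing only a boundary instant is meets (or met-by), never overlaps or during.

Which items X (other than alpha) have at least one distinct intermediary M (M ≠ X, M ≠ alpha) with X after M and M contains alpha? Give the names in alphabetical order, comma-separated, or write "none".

Target alpha = [51, 77].
Intermediaries M with M contains alpha: theta.
Via theta — items with X after theta: delta, epsilon, gamma, iota, kappa, lambda, zeta.
Union: delta, epsilon, gamma, iota, kappa, lambda, zeta.

delta, epsilon, gamma, iota, kappa, lambda, zeta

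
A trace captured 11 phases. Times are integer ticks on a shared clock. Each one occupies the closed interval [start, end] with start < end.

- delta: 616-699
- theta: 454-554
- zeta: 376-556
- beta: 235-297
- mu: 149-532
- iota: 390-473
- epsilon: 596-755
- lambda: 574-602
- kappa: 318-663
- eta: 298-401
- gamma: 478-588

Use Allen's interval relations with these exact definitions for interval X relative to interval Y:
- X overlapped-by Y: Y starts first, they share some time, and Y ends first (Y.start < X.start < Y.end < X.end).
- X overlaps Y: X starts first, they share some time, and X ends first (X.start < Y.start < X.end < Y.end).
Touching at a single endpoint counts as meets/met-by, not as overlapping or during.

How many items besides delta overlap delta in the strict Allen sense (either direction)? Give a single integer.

1

Target delta = [616, 699].
beta [235, 297] → before → no.
epsilon [596, 755] → contains → no.
eta [298, 401] → before → no.
gamma [478, 588] → before → no.
iota [390, 473] → before → no.
kappa [318, 663] → overlaps → counts.
lambda [574, 602] → before → no.
mu [149, 532] → before → no.
theta [454, 554] → before → no.
zeta [376, 556] → before → no.
Total: 1.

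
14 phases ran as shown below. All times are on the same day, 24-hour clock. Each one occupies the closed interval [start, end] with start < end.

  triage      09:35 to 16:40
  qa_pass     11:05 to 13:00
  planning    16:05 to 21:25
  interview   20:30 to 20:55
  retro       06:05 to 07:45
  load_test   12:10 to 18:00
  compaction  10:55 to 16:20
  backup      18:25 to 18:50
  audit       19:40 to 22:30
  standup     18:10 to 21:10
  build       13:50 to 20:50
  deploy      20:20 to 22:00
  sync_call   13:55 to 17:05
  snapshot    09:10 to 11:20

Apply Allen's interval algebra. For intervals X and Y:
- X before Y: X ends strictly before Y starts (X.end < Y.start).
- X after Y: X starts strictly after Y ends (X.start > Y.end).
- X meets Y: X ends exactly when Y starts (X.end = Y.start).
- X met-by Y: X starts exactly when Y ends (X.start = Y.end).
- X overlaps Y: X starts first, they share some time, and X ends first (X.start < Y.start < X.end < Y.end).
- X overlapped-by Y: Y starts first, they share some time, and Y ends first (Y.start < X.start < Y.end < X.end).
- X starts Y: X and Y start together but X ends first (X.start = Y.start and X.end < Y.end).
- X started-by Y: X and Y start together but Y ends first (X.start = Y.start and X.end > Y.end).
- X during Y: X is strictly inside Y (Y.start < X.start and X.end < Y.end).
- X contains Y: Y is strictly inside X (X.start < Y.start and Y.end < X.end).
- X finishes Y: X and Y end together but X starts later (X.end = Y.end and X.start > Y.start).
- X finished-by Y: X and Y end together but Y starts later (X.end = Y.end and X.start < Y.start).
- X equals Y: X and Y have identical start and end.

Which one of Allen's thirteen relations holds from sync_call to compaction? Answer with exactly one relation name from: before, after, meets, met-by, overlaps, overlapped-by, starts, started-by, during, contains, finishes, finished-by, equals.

sync_call = [13:55, 17:05]; compaction = [10:55, 16:20].
Compare endpoints: sync_call.start > compaction.start, sync_call.start < compaction.end, sync_call.end > compaction.start, sync_call.end > compaction.end.
That pattern is 'overlapped-by'.

overlapped-by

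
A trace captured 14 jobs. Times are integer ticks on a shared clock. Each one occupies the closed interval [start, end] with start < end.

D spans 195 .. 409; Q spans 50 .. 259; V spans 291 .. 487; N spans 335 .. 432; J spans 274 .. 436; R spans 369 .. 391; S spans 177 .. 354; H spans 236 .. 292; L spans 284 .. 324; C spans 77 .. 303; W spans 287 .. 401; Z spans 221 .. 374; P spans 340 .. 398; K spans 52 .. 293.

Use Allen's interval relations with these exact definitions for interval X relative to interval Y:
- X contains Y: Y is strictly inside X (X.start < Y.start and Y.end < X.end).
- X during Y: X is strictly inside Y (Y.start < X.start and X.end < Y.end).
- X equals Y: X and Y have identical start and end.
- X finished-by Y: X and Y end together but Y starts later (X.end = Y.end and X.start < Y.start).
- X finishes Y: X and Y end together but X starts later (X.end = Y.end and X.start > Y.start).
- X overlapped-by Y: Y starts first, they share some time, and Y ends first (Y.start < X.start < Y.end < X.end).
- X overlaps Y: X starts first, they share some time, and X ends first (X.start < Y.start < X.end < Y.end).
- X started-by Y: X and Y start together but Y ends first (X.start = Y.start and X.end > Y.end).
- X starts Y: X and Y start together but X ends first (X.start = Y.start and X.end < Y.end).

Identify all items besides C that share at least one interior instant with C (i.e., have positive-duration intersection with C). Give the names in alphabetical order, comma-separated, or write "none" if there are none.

D, H, J, K, L, Q, S, V, W, Z

Target C = [77, 303].
D [195, 409] → overlapped-by → yes.
H [236, 292] → during → yes.
J [274, 436] → overlapped-by → yes.
K [52, 293] → overlaps → yes.
L [284, 324] → overlapped-by → yes.
N [335, 432] → after → no.
P [340, 398] → after → no.
Q [50, 259] → overlaps → yes.
R [369, 391] → after → no.
S [177, 354] → overlapped-by → yes.
V [291, 487] → overlapped-by → yes.
W [287, 401] → overlapped-by → yes.
Z [221, 374] → overlapped-by → yes.
Result: D, H, J, K, L, Q, S, V, W, Z.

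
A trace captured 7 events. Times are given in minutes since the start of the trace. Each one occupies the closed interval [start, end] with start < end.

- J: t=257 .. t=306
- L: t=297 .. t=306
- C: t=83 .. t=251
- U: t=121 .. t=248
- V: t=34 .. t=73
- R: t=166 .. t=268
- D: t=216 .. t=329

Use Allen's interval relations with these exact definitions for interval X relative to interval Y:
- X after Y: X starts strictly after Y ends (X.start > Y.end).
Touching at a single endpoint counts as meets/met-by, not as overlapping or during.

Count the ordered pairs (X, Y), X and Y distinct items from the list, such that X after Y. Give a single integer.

Checking all 42 ordered pairs for relation 'after'; matching pairs in alphabetical order:
(C, V): C after V ✓
(D, V): D after V ✓
(J, C): J after C ✓
(J, U): J after U ✓
(J, V): J after V ✓
(L, C): L after C ✓
(L, R): L after R ✓
(L, U): L after U ✓
(L, V): L after V ✓
(R, V): R after V ✓
(U, V): U after V ✓
Count: 11.

11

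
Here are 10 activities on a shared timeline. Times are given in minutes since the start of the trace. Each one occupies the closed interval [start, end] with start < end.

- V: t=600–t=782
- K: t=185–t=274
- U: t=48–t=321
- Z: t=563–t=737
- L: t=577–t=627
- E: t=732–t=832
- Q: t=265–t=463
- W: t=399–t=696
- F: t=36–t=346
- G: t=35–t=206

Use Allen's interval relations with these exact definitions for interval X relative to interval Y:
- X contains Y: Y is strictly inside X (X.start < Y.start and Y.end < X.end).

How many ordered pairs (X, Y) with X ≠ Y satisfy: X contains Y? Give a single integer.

Checking all 90 ordered pairs for relation 'contains'; matching pairs in alphabetical order:
(F, K): F contains K ✓
(F, U): F contains U ✓
(U, K): U contains K ✓
(W, L): W contains L ✓
(Z, L): Z contains L ✓
Count: 5.

5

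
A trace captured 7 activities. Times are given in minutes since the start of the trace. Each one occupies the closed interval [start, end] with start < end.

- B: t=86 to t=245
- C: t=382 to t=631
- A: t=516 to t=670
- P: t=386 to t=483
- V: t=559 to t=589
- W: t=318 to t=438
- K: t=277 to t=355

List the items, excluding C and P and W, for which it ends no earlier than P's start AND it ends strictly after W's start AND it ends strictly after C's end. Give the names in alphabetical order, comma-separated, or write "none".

Conditions: its end is no earlier than P's start (X.end >= t=386) AND its end is strictly after W's start (X.end > t=318) AND its end is strictly after C's end (X.end > t=631).
A: end t=670 >= t=386? ✓; end t=670 > t=318? ✓; end t=670 > t=631? ✓ → yes.
B: end t=245 >= t=386? ✗; end t=245 > t=318? ✗; end t=245 > t=631? ✗ → no.
K: end t=355 >= t=386? ✗; end t=355 > t=318? ✓; end t=355 > t=631? ✗ → no.
V: end t=589 >= t=386? ✓; end t=589 > t=318? ✓; end t=589 > t=631? ✗ → no.
Result: A.

A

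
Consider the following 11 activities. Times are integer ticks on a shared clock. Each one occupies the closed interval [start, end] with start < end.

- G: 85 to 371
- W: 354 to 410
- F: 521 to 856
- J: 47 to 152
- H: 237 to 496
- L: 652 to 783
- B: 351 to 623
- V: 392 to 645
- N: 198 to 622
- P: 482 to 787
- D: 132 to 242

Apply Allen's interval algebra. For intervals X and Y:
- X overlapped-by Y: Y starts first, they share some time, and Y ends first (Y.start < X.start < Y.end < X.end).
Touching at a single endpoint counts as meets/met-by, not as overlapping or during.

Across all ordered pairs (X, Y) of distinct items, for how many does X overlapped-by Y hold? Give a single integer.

22

Checking all 110 ordered pairs for relation 'overlapped-by'; matching pairs in alphabetical order:
(B, G): B overlapped-by G ✓
(B, H): B overlapped-by H ✓
(B, N): B overlapped-by N ✓
(D, J): D overlapped-by J ✓
(F, B): F overlapped-by B ✓
(F, N): F overlapped-by N ✓
(F, P): F overlapped-by P ✓
(F, V): F overlapped-by V ✓
(G, J): G overlapped-by J ✓
(H, D): H overlapped-by D ✓
(H, G): H overlapped-by G ✓
(N, D): N overlapped-by D ✓
(N, G): N overlapped-by G ✓
(P, B): P overlapped-by B ✓
(P, H): P overlapped-by H ✓
(P, N): P overlapped-by N ✓
(P, V): P overlapped-by V ✓
(V, B): V overlapped-by B ✓
(V, H): V overlapped-by H ✓
(V, N): V overlapped-by N ✓
(V, W): V overlapped-by W ✓
(W, G): W overlapped-by G ✓
Count: 22.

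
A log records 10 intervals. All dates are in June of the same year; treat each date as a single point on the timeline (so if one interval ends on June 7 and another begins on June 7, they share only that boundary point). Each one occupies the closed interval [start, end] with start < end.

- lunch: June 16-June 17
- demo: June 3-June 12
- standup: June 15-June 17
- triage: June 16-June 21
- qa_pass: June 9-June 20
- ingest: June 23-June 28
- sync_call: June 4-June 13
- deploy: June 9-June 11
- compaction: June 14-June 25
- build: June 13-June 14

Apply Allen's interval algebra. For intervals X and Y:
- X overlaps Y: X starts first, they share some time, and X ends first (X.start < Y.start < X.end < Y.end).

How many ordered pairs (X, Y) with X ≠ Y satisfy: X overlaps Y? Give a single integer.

Checking all 90 ordered pairs for relation 'overlaps'; matching pairs in alphabetical order:
(compaction, ingest): compaction overlaps ingest ✓
(demo, qa_pass): demo overlaps qa_pass ✓
(demo, sync_call): demo overlaps sync_call ✓
(qa_pass, compaction): qa_pass overlaps compaction ✓
(qa_pass, triage): qa_pass overlaps triage ✓
(standup, triage): standup overlaps triage ✓
(sync_call, qa_pass): sync_call overlaps qa_pass ✓
Count: 7.

7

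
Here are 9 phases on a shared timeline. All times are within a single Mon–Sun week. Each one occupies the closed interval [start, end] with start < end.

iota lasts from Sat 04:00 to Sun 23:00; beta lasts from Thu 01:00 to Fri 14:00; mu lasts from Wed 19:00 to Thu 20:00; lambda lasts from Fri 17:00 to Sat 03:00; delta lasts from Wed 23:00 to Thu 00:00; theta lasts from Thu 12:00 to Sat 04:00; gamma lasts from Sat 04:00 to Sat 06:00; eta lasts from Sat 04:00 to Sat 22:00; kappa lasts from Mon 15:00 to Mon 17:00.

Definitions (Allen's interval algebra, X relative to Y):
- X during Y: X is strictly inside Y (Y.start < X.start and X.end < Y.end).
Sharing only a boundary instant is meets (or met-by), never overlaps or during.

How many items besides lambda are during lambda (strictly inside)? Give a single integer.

Target lambda = [Fri 17:00, Sat 03:00].
beta [Thu 01:00, Fri 14:00] → before → no.
delta [Wed 23:00, Thu 00:00] → before → no.
eta [Sat 04:00, Sat 22:00] → after → no.
gamma [Sat 04:00, Sat 06:00] → after → no.
iota [Sat 04:00, Sun 23:00] → after → no.
kappa [Mon 15:00, Mon 17:00] → before → no.
mu [Wed 19:00, Thu 20:00] → before → no.
theta [Thu 12:00, Sat 04:00] → contains → no.
Total: 0.

0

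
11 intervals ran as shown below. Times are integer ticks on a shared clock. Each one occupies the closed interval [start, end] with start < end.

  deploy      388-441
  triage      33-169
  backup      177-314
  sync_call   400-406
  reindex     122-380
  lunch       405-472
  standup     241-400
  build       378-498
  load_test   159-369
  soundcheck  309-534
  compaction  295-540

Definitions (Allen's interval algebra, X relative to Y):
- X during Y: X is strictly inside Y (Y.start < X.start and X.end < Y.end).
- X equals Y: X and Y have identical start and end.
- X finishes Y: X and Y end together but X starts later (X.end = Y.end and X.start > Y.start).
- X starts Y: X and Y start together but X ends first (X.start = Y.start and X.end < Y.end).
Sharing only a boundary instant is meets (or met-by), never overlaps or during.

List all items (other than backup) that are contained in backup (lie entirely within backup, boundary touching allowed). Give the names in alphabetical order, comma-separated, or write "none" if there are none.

Target backup = [177, 314].
build [378, 498] → after → no.
compaction [295, 540] → overlapped-by → no.
deploy [388, 441] → after → no.
load_test [159, 369] → contains → no.
lunch [405, 472] → after → no.
reindex [122, 380] → contains → no.
soundcheck [309, 534] → overlapped-by → no.
standup [241, 400] → overlapped-by → no.
sync_call [400, 406] → after → no.
triage [33, 169] → before → no.
Result: none.

none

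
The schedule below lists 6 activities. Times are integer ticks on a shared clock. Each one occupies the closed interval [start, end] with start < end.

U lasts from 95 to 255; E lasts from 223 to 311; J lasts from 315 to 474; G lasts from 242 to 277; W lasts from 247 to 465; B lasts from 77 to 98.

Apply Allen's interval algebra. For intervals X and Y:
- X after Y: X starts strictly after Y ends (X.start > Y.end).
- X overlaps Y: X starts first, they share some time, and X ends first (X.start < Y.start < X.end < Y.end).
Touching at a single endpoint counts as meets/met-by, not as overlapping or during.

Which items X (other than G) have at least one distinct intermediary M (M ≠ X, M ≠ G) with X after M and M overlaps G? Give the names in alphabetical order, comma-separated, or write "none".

J

Target G = [242, 277].
Intermediaries M with M overlaps G: U.
Via U — items with X after U: J.
Union: J.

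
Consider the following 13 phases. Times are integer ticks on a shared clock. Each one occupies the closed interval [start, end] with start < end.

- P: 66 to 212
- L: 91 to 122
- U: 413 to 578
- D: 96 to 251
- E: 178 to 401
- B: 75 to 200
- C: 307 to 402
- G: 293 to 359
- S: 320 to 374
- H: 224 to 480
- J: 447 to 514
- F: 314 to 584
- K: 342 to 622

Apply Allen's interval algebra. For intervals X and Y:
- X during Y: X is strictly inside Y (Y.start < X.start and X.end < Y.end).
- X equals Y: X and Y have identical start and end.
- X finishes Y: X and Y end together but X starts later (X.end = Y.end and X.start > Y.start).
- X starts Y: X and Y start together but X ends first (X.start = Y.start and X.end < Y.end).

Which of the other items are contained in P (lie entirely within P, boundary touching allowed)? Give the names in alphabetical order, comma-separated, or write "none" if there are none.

Target P = [66, 212].
B [75, 200] → during → yes.
C [307, 402] → after → no.
D [96, 251] → overlapped-by → no.
E [178, 401] → overlapped-by → no.
F [314, 584] → after → no.
G [293, 359] → after → no.
H [224, 480] → after → no.
J [447, 514] → after → no.
K [342, 622] → after → no.
L [91, 122] → during → yes.
S [320, 374] → after → no.
U [413, 578] → after → no.
Result: B, L.

B, L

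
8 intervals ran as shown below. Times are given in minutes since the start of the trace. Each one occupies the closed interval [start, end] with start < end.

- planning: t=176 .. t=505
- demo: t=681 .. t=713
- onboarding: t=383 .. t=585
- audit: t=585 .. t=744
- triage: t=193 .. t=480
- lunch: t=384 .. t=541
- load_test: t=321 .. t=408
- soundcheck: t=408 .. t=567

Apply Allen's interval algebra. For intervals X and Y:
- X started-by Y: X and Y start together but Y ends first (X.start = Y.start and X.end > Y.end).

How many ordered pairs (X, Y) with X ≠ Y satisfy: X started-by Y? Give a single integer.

Checking all 56 ordered pairs for relation 'started-by'; matching pairs in alphabetical order:
No pair satisfies it.
Count: 0.

0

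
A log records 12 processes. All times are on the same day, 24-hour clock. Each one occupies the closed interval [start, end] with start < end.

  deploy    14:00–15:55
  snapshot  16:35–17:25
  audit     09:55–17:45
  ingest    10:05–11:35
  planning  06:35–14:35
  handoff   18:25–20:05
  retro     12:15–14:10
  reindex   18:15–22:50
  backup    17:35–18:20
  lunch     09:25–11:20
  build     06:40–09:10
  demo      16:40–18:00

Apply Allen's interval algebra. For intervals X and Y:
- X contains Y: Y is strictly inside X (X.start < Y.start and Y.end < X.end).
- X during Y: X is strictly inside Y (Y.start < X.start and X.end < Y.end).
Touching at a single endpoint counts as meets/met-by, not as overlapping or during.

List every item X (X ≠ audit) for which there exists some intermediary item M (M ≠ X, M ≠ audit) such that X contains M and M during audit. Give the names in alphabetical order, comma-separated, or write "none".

planning

Target audit = [09:55, 17:45].
Intermediaries M with M during audit: deploy, ingest, retro, snapshot.
Via deploy — items with X contains deploy: none.
Via ingest — items with X contains ingest: planning.
Via retro — items with X contains retro: planning.
Via snapshot — items with X contains snapshot: none.
Union: planning.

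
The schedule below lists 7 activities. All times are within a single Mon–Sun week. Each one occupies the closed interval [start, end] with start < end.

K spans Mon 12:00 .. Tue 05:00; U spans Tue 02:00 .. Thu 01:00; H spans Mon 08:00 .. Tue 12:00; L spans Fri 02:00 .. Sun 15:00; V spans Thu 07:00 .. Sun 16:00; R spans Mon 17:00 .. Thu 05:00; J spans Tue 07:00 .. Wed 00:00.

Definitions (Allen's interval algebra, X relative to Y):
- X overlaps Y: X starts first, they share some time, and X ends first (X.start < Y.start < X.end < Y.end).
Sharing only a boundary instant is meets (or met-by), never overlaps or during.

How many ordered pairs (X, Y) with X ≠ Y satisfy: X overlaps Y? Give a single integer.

5

Checking all 42 ordered pairs for relation 'overlaps'; matching pairs in alphabetical order:
(H, J): H overlaps J ✓
(H, R): H overlaps R ✓
(H, U): H overlaps U ✓
(K, R): K overlaps R ✓
(K, U): K overlaps U ✓
Count: 5.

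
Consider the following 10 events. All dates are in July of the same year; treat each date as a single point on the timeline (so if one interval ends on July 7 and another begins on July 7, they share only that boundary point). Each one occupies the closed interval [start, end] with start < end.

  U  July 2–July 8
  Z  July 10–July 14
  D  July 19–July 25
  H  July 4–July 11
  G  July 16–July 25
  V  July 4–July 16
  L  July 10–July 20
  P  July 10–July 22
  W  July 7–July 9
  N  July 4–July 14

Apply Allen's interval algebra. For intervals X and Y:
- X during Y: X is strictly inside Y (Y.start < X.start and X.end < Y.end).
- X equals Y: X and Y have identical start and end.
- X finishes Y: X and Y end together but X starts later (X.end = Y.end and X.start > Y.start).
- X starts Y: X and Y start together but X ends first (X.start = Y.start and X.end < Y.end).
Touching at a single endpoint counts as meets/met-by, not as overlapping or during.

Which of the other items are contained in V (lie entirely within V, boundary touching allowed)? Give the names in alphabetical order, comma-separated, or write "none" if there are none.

Target V = [July 4, July 16].
D [July 19, July 25] → after → no.
G [July 16, July 25] → met-by → no.
H [July 4, July 11] → starts → yes.
L [July 10, July 20] → overlapped-by → no.
N [July 4, July 14] → starts → yes.
P [July 10, July 22] → overlapped-by → no.
U [July 2, July 8] → overlaps → no.
W [July 7, July 9] → during → yes.
Z [July 10, July 14] → during → yes.
Result: H, N, W, Z.

H, N, W, Z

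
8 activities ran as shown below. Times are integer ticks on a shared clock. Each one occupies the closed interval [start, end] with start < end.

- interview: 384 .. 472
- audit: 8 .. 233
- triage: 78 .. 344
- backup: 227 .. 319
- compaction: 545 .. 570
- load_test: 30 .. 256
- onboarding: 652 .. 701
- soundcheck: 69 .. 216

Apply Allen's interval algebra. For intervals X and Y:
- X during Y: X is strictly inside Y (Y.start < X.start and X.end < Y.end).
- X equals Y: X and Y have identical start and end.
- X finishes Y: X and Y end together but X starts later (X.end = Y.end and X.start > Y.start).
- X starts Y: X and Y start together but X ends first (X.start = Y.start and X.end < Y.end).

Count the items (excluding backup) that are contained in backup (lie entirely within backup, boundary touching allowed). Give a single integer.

Target backup = [227, 319].
audit [8, 233] → overlaps → no.
compaction [545, 570] → after → no.
interview [384, 472] → after → no.
load_test [30, 256] → overlaps → no.
onboarding [652, 701] → after → no.
soundcheck [69, 216] → before → no.
triage [78, 344] → contains → no.
Total: 0.

0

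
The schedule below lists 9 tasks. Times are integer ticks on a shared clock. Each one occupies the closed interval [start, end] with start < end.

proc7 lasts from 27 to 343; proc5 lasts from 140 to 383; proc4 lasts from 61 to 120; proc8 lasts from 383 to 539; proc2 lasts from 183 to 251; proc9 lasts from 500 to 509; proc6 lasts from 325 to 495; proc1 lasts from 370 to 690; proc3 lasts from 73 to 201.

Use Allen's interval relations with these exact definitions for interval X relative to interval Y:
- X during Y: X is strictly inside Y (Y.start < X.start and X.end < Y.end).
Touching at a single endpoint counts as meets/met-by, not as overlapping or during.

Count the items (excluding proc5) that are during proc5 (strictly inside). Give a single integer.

Target proc5 = [140, 383].
proc1 [370, 690] → overlapped-by → no.
proc2 [183, 251] → during → counts.
proc3 [73, 201] → overlaps → no.
proc4 [61, 120] → before → no.
proc6 [325, 495] → overlapped-by → no.
proc7 [27, 343] → overlaps → no.
proc8 [383, 539] → met-by → no.
proc9 [500, 509] → after → no.
Total: 1.

1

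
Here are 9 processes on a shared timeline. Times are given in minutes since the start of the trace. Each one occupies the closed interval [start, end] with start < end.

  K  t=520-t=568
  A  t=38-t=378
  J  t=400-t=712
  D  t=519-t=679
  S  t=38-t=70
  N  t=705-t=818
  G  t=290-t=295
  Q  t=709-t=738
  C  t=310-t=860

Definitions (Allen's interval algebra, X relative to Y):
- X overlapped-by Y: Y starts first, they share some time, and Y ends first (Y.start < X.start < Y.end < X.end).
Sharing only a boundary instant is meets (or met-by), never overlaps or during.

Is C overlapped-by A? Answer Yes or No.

Yes

C = [t=310, t=860], A = [t=38, t=378].
Actual relation of C to A: overlapped-by.
Asked whether 'overlapped-by' holds → Yes.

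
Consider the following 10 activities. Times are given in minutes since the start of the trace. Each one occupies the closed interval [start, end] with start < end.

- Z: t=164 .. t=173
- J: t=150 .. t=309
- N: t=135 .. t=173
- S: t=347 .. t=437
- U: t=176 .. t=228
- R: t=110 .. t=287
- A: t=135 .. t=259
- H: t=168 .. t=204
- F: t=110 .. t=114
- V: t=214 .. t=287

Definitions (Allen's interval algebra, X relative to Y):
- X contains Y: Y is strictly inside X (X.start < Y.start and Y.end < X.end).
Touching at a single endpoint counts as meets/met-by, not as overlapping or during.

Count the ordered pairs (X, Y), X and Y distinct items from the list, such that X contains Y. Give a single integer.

12

Checking all 90 ordered pairs for relation 'contains'; matching pairs in alphabetical order:
(A, H): A contains H ✓
(A, U): A contains U ✓
(A, Z): A contains Z ✓
(J, H): J contains H ✓
(J, U): J contains U ✓
(J, V): J contains V ✓
(J, Z): J contains Z ✓
(R, A): R contains A ✓
(R, H): R contains H ✓
(R, N): R contains N ✓
(R, U): R contains U ✓
(R, Z): R contains Z ✓
Count: 12.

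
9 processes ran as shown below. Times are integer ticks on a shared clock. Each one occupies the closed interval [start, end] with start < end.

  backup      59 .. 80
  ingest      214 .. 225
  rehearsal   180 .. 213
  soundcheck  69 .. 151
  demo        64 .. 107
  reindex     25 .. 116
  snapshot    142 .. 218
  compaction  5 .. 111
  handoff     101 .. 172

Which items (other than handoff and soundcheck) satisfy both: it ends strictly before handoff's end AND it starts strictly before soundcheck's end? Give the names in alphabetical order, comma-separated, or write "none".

backup, compaction, demo, reindex

Conditions: its end is strictly before handoff's end (X.end < 172) AND its start is strictly before soundcheck's end (X.start < 151).
backup: end 80 < 172? ✓; start 59 < 151? ✓ → yes.
compaction: end 111 < 172? ✓; start 5 < 151? ✓ → yes.
demo: end 107 < 172? ✓; start 64 < 151? ✓ → yes.
ingest: end 225 < 172? ✗; start 214 < 151? ✗ → no.
rehearsal: end 213 < 172? ✗; start 180 < 151? ✗ → no.
reindex: end 116 < 172? ✓; start 25 < 151? ✓ → yes.
snapshot: end 218 < 172? ✗; start 142 < 151? ✓ → no.
Result: backup, compaction, demo, reindex.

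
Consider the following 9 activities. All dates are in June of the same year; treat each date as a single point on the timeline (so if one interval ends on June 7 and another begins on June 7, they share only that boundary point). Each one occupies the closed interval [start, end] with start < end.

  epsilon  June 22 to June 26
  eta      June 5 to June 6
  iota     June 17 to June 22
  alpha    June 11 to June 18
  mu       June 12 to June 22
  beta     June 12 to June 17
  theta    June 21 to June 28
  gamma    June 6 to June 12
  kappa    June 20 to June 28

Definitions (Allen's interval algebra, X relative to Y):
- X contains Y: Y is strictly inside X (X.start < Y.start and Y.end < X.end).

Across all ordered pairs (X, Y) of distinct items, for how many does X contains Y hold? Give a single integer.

Checking all 72 ordered pairs for relation 'contains'; matching pairs in alphabetical order:
(alpha, beta): alpha contains beta ✓
(kappa, epsilon): kappa contains epsilon ✓
(theta, epsilon): theta contains epsilon ✓
Count: 3.

3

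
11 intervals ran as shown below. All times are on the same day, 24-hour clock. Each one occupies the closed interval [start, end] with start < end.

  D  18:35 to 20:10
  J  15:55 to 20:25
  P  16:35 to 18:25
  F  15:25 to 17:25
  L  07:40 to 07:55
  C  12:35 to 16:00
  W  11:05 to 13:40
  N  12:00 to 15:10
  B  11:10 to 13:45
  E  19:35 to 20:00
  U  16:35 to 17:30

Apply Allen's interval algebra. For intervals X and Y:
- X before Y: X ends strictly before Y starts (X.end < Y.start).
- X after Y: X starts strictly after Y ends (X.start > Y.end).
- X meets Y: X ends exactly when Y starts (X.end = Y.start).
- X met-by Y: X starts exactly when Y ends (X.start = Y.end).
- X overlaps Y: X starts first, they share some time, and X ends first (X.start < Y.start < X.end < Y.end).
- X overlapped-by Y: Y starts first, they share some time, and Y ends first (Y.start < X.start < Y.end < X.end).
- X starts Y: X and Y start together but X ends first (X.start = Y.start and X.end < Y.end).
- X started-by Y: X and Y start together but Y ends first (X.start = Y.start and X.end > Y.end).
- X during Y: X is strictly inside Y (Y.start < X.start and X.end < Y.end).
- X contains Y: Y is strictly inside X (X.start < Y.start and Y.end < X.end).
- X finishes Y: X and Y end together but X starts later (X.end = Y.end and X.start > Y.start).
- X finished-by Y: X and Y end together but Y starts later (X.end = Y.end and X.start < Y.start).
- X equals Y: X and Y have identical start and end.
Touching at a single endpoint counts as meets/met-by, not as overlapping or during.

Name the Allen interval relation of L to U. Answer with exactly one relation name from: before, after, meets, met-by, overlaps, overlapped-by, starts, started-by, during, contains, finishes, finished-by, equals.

L = [07:40, 07:55]; U = [16:35, 17:30].
Compare endpoints: L.start < U.start, L.start < U.end, L.end < U.start, L.end < U.end.
That pattern is 'before'.

before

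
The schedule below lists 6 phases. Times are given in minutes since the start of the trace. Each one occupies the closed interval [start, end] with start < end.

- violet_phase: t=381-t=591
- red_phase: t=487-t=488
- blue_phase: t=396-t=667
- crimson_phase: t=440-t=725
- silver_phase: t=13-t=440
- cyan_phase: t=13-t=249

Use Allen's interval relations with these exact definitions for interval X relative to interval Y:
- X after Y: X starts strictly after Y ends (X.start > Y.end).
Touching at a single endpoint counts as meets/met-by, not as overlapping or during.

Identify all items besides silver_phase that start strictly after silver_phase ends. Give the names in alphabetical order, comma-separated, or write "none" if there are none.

red_phase

Target silver_phase = [t=13, t=440].
blue_phase [t=396, t=667] → overlapped-by → no.
crimson_phase [t=440, t=725] → met-by → no.
cyan_phase [t=13, t=249] → starts → no.
red_phase [t=487, t=488] → after → yes.
violet_phase [t=381, t=591] → overlapped-by → no.
Result: red_phase.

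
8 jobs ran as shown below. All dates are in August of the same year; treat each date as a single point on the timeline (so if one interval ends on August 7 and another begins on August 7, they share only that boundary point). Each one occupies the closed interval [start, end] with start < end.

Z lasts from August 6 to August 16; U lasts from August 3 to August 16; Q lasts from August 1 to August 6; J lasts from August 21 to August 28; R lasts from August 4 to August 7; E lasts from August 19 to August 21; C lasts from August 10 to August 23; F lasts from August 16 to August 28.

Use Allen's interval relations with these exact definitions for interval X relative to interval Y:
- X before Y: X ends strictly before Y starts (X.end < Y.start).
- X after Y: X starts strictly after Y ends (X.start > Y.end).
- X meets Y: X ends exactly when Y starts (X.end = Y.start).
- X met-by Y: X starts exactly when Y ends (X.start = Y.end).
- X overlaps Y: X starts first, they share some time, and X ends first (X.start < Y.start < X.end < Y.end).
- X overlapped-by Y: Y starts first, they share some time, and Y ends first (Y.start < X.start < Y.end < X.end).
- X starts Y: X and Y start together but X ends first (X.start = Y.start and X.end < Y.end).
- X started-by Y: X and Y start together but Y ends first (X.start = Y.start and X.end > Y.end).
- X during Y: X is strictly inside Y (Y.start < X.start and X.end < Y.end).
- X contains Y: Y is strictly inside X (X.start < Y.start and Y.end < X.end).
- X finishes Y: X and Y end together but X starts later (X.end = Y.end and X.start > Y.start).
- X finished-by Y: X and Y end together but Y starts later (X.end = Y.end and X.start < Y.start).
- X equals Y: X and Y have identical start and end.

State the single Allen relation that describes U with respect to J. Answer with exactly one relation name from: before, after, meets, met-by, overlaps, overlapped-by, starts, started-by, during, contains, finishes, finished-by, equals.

before

U = [August 3, August 16]; J = [August 21, August 28].
Compare endpoints: U.start < J.start, U.start < J.end, U.end < J.start, U.end < J.end.
That pattern is 'before'.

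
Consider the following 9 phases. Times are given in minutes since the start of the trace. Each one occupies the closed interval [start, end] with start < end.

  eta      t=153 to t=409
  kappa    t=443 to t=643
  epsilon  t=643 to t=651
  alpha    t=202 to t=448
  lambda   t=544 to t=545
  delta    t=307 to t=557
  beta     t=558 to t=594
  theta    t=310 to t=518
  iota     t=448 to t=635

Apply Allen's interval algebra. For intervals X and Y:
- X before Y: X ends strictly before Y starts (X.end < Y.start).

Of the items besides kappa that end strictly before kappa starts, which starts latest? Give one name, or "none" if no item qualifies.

Target kappa = [t=443, t=643].
alpha [t=202, t=448] → overlaps → excluded.
beta [t=558, t=594] → during → excluded.
delta [t=307, t=557] → overlaps → excluded.
epsilon [t=643, t=651] → met-by → excluded.
eta [t=153, t=409] → before → candidate.
iota [t=448, t=635] → during → excluded.
lambda [t=544, t=545] → during → excluded.
theta [t=310, t=518] → overlaps → excluded.
Among candidates, latest start is t=153 → eta.

eta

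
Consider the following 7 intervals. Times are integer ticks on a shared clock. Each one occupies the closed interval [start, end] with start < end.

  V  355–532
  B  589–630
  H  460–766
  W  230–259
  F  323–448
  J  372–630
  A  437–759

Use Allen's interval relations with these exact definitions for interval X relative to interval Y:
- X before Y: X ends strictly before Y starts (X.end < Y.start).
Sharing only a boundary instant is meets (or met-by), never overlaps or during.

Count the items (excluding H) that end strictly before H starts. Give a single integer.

Target H = [460, 766].
A [437, 759] → overlaps → no.
B [589, 630] → during → no.
F [323, 448] → before → counts.
J [372, 630] → overlaps → no.
V [355, 532] → overlaps → no.
W [230, 259] → before → counts.
Total: 2.

2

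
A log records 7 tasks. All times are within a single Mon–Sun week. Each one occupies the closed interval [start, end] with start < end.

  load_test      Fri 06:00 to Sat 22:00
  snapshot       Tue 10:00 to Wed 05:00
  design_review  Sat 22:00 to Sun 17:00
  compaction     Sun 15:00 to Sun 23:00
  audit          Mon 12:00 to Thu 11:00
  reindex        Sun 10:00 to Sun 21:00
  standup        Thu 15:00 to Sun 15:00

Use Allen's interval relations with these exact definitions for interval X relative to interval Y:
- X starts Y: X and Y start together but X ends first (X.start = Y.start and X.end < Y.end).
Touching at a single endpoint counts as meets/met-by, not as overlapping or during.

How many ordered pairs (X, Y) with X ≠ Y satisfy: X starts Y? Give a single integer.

0

Checking all 42 ordered pairs for relation 'starts'; matching pairs in alphabetical order:
No pair satisfies it.
Count: 0.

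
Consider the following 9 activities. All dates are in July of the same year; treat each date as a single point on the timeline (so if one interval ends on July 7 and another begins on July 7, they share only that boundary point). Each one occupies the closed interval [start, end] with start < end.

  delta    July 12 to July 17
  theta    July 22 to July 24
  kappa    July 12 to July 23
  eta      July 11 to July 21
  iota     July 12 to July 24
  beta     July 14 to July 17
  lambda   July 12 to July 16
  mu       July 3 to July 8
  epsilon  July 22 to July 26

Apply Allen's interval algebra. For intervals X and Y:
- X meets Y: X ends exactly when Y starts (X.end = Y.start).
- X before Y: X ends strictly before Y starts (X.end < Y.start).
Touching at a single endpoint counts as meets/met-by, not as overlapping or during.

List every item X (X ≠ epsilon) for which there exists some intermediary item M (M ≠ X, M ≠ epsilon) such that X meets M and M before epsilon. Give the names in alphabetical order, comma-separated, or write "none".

Target epsilon = [July 22, July 26].
Intermediaries M with M before epsilon: beta, delta, eta, lambda, mu.
Via beta — items with X meets beta: none.
Via delta — items with X meets delta: none.
Via eta — items with X meets eta: none.
Via lambda — items with X meets lambda: none.
Via mu — items with X meets mu: none.
Union: none.

none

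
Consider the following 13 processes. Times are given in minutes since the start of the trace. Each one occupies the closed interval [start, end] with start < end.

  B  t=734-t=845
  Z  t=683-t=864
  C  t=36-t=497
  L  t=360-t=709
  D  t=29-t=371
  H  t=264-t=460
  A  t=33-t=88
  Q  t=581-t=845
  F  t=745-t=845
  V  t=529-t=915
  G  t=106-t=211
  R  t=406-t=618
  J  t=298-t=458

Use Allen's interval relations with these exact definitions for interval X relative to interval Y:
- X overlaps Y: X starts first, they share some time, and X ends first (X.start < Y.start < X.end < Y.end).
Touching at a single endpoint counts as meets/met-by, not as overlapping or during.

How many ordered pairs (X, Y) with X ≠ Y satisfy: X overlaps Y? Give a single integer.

17

Checking all 156 ordered pairs for relation 'overlaps'; matching pairs in alphabetical order:
(A, C): A overlaps C ✓
(C, L): C overlaps L ✓
(C, R): C overlaps R ✓
(D, C): D overlaps C ✓
(D, H): D overlaps H ✓
(D, J): D overlaps J ✓
(D, L): D overlaps L ✓
(H, L): H overlaps L ✓
(H, R): H overlaps R ✓
(J, L): J overlaps L ✓
(J, R): J overlaps R ✓
(L, Q): L overlaps Q ✓
(L, V): L overlaps V ✓
(L, Z): L overlaps Z ✓
(Q, Z): Q overlaps Z ✓
(R, Q): R overlaps Q ✓
(R, V): R overlaps V ✓
Count: 17.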